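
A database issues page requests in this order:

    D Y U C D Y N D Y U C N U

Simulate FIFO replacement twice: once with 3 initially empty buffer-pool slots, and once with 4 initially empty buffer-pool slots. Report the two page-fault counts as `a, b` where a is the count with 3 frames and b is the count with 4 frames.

3 frames: F F F F F F F . . F F . . → 9 faults.
4 frames: F F F F . . F F F F F F . → 10 faults.
10 > 9: adding a frame increased faults — Belady's anomaly.

9, 10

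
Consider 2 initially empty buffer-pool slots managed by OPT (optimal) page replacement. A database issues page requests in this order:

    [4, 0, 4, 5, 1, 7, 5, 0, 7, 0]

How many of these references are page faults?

4 → fault, frames (4)
0 → fault, frames (4 0)
4 → hit
5 → fault, evict 4, frames (0 5)
1 → fault, evict 0, frames (5 1)
7 → fault, evict 1, frames (5 7)
5 → hit
0 → fault, evict 5, frames (7 0)
7 → hit
0 → hit
Page faults: 6.

6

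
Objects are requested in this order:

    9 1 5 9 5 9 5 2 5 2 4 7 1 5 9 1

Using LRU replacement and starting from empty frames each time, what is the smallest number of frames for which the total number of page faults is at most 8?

f=1: 16 faults
f=2: 11 faults
f=3: 9 faults
f=4: 9 faults
f=5: 8 faults
f=6: 6 faults
Smallest f with faults ≤ 8 is 5.

5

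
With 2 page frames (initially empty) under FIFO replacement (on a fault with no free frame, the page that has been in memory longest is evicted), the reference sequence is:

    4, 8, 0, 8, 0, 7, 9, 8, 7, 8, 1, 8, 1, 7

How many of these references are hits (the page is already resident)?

4

4 -> fault, frames (4)
8 -> fault, frames (4 8)
0 -> fault, evict 4, frames (8 0)
8 -> hit
0 -> hit
7 -> fault, evict 8, frames (0 7)
9 -> fault, evict 0, frames (7 9)
8 -> fault, evict 7, frames (9 8)
7 -> fault, evict 9, frames (8 7)
8 -> hit
1 -> fault, evict 8, frames (7 1)
8 -> fault, evict 7, frames (1 8)
1 -> hit
7 -> fault, evict 1, frames (8 7)
Hits: 4.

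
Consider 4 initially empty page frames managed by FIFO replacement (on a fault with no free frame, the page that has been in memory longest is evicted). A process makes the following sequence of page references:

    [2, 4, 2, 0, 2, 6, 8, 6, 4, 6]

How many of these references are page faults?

2 → miss, frames [2]
4 → miss, frames [2, 4]
2 → hit
0 → miss, frames [2, 4, 0]
2 → hit
6 → miss, frames [2, 4, 0, 6]
8 → miss, evict 2, frames [4, 0, 6, 8]
6 → hit
4 → hit
6 → hit
Page faults: 5.

5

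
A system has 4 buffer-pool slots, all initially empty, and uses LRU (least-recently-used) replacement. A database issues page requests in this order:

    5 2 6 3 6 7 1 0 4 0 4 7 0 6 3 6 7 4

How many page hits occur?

5 → miss, frames [5]
2 → miss, frames [5, 2]
6 → miss, frames [5, 2, 6]
3 → miss, frames [5, 2, 6, 3]
6 → hit
7 → miss, evict 5, frames [2, 3, 6, 7]
1 → miss, evict 2, frames [3, 6, 7, 1]
0 → miss, evict 3, frames [6, 7, 1, 0]
4 → miss, evict 6, frames [7, 1, 0, 4]
0 → hit
4 → hit
7 → hit
0 → hit
6 → miss, evict 1, frames [4, 7, 0, 6]
3 → miss, evict 4, frames [7, 0, 6, 3]
6 → hit
7 → hit
4 → miss, evict 0, frames [3, 6, 7, 4]
Hits: 7.

7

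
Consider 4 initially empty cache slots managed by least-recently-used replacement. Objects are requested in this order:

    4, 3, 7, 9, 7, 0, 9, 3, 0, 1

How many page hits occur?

4

4: fault, frames {4}
3: fault, frames {4,3}
7: fault, frames {4,3,7}
9: fault, frames {4,3,7,9}
7: hit
0: fault, evict 4, frames {3,9,7,0}
9: hit
3: hit
0: hit
1: fault, evict 7, frames {9,3,0,1}
Hits: 4.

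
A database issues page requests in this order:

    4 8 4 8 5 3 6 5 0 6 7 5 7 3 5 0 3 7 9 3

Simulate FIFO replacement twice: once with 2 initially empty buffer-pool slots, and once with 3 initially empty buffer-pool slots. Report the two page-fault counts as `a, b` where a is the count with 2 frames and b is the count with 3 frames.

15, 13

2 frames: F F . . F F F F F F F F . F . F . F F F → 15 faults.
3 frames: F F . . F F F . F . F F . F . F . F F F → 13 faults.
13 < 15: adding a frame reduced faults, as is typical.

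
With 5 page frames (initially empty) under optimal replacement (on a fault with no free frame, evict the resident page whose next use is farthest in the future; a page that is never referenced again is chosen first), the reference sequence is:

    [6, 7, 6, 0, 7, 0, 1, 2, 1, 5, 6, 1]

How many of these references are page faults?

6

6 → fault, frames [6]
7 → fault, frames [6, 7]
6 → hit
0 → fault, frames [6, 7, 0]
7 → hit
0 → hit
1 → fault, frames [6, 7, 0, 1]
2 → fault, frames [6, 7, 0, 1, 2]
1 → hit
5 → fault, evict 2, frames [6, 7, 0, 1, 5]
6 → hit
1 → hit
Page faults: 6.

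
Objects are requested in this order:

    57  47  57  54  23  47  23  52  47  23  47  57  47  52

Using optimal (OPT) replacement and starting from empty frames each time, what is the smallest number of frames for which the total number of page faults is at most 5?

4

f=1: 14 faults
f=2: 8 faults
f=3: 6 faults
f=4: 5 faults
f=5: 5 faults
Smallest f with faults ≤ 5 is 4.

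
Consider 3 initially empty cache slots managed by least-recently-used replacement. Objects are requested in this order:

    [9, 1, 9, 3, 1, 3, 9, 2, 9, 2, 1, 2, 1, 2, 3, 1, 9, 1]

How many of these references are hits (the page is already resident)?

11

9 → fault, frames {9}
1 → fault, frames {9,1}
9 → hit
3 → fault, frames {1,9,3}
1 → hit
3 → hit
9 → hit
2 → fault, evict 1, frames {3,9,2}
9 → hit
2 → hit
1 → fault, evict 3, frames {9,2,1}
2 → hit
1 → hit
2 → hit
3 → fault, evict 9, frames {1,2,3}
1 → hit
9 → fault, evict 2, frames {3,1,9}
1 → hit
Hits: 11.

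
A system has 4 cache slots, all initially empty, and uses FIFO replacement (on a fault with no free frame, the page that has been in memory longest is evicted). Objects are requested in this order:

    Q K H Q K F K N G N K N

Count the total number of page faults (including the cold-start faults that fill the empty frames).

7

Q → miss, frames (Q)
K → miss, frames (Q K)
H → miss, frames (Q K H)
Q → hit
K → hit
F → miss, frames (Q K H F)
K → hit
N → miss, evict Q, frames (K H F N)
G → miss, evict K, frames (H F N G)
N → hit
K → miss, evict H, frames (F N G K)
N → hit
Page faults: 7.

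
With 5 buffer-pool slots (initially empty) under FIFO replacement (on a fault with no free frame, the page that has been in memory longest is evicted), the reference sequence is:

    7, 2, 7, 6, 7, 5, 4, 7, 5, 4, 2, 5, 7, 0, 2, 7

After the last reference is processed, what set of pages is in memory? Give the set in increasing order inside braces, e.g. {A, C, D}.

7 -> miss, frames {7}
2 -> miss, frames {7,2}
7 -> hit
6 -> miss, frames {7,2,6}
7 -> hit
5 -> miss, frames {7,2,6,5}
4 -> miss, frames {7,2,6,5,4}
7 -> hit
5 -> hit
4 -> hit
2 -> hit
5 -> hit
7 -> hit
0 -> miss, evict 7, frames {2,6,5,4,0}
2 -> hit
7 -> miss, evict 2, frames {6,5,4,0,7}

{0, 4, 5, 6, 7}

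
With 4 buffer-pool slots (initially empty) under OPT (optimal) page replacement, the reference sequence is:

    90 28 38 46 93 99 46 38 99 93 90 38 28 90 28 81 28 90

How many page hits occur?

9

90 -> miss, frames (90)
28 -> miss, frames (90 28)
38 -> miss, frames (90 28 38)
46 -> miss, frames (90 28 38 46)
93 -> miss, evict 28, frames (90 38 46 93)
99 -> miss, evict 90, frames (38 46 93 99)
46 -> hit
38 -> hit
99 -> hit
93 -> hit
90 -> miss, evict 99, frames (38 46 93 90)
38 -> hit
28 -> miss, evict 93, frames (38 46 90 28)
90 -> hit
28 -> hit
81 -> miss, evict 46, frames (38 90 28 81)
28 -> hit
90 -> hit
Hits: 9.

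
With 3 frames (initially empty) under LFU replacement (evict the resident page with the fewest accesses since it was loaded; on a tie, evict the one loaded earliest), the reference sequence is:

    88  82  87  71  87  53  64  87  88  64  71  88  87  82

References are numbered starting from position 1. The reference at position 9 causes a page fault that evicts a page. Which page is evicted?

pos 1: 88 -> fault, frames [88]
pos 2: 82 -> fault, frames [88, 82]
pos 3: 87 -> fault, frames [88, 82, 87]
pos 4: 71 -> fault, evict 88, frames [82, 87, 71]
pos 5: 87 -> hit
pos 6: 53 -> fault, evict 82, frames [87, 71, 53]
pos 7: 64 -> fault, evict 71, frames [87, 53, 64]
pos 8: 87 -> hit
pos 9: 88 -> fault, evict 53, frames [87, 64, 88]
At position 9, page 53 is evicted.

53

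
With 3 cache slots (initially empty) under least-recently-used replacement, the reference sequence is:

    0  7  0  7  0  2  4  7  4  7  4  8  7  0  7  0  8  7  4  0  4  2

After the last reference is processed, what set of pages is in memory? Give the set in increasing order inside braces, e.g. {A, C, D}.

{0, 2, 4}

0: miss, frames {0}
7: miss, frames {0,7}
0: hit
7: hit
0: hit
2: miss, frames {7,0,2}
4: miss, evict 7, frames {0,2,4}
7: miss, evict 0, frames {2,4,7}
4: hit
7: hit
4: hit
8: miss, evict 2, frames {7,4,8}
7: hit
0: miss, evict 4, frames {8,7,0}
7: hit
0: hit
8: hit
7: hit
4: miss, evict 0, frames {8,7,4}
0: miss, evict 8, frames {7,4,0}
4: hit
2: miss, evict 7, frames {0,4,2}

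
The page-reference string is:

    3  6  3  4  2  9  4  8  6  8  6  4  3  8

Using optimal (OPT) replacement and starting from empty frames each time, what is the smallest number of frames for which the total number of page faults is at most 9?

f=1: 14 faults
f=2: 9 faults
f=3: 7 faults
f=4: 6 faults
f=5: 6 faults
f=6: 6 faults
Smallest f with faults ≤ 9 is 2.

2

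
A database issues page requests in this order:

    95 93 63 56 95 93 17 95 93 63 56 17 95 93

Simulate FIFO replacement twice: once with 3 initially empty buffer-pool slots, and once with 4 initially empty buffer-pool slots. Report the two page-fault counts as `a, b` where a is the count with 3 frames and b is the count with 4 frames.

3 frames: F F F F F F F . . F F . F F → 11 faults.
4 frames: F F F F . . F F F F F F F F → 12 faults.
12 > 11: adding a frame increased faults — Belady's anomaly.

11, 12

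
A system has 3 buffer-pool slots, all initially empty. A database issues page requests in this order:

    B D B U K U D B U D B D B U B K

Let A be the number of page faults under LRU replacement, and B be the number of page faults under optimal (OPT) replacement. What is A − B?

1

Under LRU: F F . F F . F F . . . . . . . F → 7 faults.
Under OPT: F F . F F . . F . . . . . . . F → 6 faults.
A − B = 7 − 6 = 1.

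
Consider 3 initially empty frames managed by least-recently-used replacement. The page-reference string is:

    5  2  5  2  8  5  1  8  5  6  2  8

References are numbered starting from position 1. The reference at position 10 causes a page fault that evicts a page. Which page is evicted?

pos 1: 5: fault, frames (5)
pos 2: 2: fault, frames (5 2)
pos 3: 5: hit
pos 4: 2: hit
pos 5: 8: fault, frames (5 2 8)
pos 6: 5: hit
pos 7: 1: fault, evict 2, frames (8 5 1)
pos 8: 8: hit
pos 9: 5: hit
pos 10: 6: fault, evict 1, frames (8 5 6)
At position 10, page 1 is evicted.

1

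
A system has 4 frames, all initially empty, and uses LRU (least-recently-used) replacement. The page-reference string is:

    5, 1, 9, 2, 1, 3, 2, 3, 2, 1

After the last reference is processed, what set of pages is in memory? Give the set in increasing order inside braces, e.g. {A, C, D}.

5: fault, frames {5}
1: fault, frames {5,1}
9: fault, frames {5,1,9}
2: fault, frames {5,1,9,2}
1: hit
3: fault, evict 5, frames {9,2,1,3}
2: hit
3: hit
2: hit
1: hit

{1, 2, 3, 9}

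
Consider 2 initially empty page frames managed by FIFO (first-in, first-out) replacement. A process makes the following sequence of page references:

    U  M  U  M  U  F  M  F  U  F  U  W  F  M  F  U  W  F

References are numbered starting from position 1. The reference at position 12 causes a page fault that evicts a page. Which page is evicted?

pos 1: U → miss, frames {U}
pos 2: M → miss, frames {U,M}
pos 3: U → hit
pos 4: M → hit
pos 5: U → hit
pos 6: F → miss, evict U, frames {M,F}
pos 7: M → hit
pos 8: F → hit
pos 9: U → miss, evict M, frames {F,U}
pos 10: F → hit
pos 11: U → hit
pos 12: W → miss, evict F, frames {U,W}
At position 12, page F is evicted.

F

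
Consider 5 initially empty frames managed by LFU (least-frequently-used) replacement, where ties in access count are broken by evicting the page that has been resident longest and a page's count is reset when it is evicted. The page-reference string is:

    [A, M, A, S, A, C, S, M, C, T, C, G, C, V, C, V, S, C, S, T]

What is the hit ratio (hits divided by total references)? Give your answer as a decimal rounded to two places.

0.60

A: fault, frames [A]
M: fault, frames [A, M]
A: hit
S: fault, frames [A, M, S]
A: hit
C: fault, frames [A, M, S, C]
S: hit
M: hit
C: hit
T: fault, frames [A, M, S, C, T]
C: hit
G: fault, evict T, frames [A, M, S, C, G]
C: hit
V: fault, evict G, frames [A, M, S, C, V]
C: hit
V: hit
S: hit
C: hit
S: hit
T: fault, evict M, frames [A, S, C, V, T]
Hits: 12 of 20 references → 12/20 = 0.6000.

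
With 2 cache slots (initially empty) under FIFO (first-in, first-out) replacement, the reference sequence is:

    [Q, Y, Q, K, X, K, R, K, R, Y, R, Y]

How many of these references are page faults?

8

Q → miss, frames [Q]
Y → miss, frames [Q, Y]
Q → hit
K → miss, evict Q, frames [Y, K]
X → miss, evict Y, frames [K, X]
K → hit
R → miss, evict K, frames [X, R]
K → miss, evict X, frames [R, K]
R → hit
Y → miss, evict R, frames [K, Y]
R → miss, evict K, frames [Y, R]
Y → hit
Page faults: 8.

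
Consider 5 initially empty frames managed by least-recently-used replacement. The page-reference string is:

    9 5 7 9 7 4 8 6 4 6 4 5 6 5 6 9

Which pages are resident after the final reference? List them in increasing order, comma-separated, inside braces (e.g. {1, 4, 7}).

{4, 5, 6, 8, 9}

9 → miss, frames [9]
5 → miss, frames [9, 5]
7 → miss, frames [9, 5, 7]
9 → hit
7 → hit
4 → miss, frames [5, 9, 7, 4]
8 → miss, frames [5, 9, 7, 4, 8]
6 → miss, evict 5, frames [9, 7, 4, 8, 6]
4 → hit
6 → hit
4 → hit
5 → miss, evict 9, frames [7, 8, 6, 4, 5]
6 → hit
5 → hit
6 → hit
9 → miss, evict 7, frames [8, 4, 5, 6, 9]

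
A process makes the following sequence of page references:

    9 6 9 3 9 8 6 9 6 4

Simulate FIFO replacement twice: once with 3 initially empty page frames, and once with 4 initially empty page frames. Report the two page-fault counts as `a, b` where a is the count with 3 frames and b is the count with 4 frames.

7, 5

3 frames: F F . F . F . F F F → 7 faults.
4 frames: F F . F . F . . . F → 5 faults.
5 < 7: adding a frame reduced faults, as is typical.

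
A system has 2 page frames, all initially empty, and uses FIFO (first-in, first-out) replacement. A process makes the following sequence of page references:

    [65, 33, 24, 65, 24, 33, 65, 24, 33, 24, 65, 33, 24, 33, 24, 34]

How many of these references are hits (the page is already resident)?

6

65 -> fault, frames [65]
33 -> fault, frames [65, 33]
24 -> fault, evict 65, frames [33, 24]
65 -> fault, evict 33, frames [24, 65]
24 -> hit
33 -> fault, evict 24, frames [65, 33]
65 -> hit
24 -> fault, evict 65, frames [33, 24]
33 -> hit
24 -> hit
65 -> fault, evict 33, frames [24, 65]
33 -> fault, evict 24, frames [65, 33]
24 -> fault, evict 65, frames [33, 24]
33 -> hit
24 -> hit
34 -> fault, evict 33, frames [24, 34]
Hits: 6.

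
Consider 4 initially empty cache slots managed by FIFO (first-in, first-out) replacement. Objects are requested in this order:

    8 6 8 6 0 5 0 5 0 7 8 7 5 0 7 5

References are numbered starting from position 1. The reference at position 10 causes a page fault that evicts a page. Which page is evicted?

8

pos 1: 8 -> fault, frames (8)
pos 2: 6 -> fault, frames (8 6)
pos 3: 8 -> hit
pos 4: 6 -> hit
pos 5: 0 -> fault, frames (8 6 0)
pos 6: 5 -> fault, frames (8 6 0 5)
pos 7: 0 -> hit
pos 8: 5 -> hit
pos 9: 0 -> hit
pos 10: 7 -> fault, evict 8, frames (6 0 5 7)
At position 10, page 8 is evicted.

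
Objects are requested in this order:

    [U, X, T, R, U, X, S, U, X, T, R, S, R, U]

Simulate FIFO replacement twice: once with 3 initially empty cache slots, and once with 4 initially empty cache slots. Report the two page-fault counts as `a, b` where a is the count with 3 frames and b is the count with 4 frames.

10, 11

3 frames: F F F F F F F . . F F . . F → 10 faults.
4 frames: F F F F . . F F F F F F . F → 11 faults.
11 > 10: adding a frame increased faults — Belady's anomaly.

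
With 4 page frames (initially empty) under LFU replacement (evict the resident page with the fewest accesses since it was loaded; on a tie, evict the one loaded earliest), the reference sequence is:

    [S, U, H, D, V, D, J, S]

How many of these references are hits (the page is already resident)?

S -> fault, frames {S}
U -> fault, frames {S,U}
H -> fault, frames {S,U,H}
D -> fault, frames {S,U,H,D}
V -> fault, evict S, frames {U,H,D,V}
D -> hit
J -> fault, evict U, frames {H,D,V,J}
S -> fault, evict H, frames {D,V,J,S}
Hits: 1.

1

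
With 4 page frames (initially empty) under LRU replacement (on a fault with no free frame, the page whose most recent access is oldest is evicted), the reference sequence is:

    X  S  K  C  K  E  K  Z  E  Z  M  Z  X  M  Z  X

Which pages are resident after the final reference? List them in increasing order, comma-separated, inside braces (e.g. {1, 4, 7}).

X: miss, frames (X)
S: miss, frames (X S)
K: miss, frames (X S K)
C: miss, frames (X S K C)
K: hit
E: miss, evict X, frames (S C K E)
K: hit
Z: miss, evict S, frames (C E K Z)
E: hit
Z: hit
M: miss, evict C, frames (K E Z M)
Z: hit
X: miss, evict K, frames (E M Z X)
M: hit
Z: hit
X: hit

{E, M, X, Z}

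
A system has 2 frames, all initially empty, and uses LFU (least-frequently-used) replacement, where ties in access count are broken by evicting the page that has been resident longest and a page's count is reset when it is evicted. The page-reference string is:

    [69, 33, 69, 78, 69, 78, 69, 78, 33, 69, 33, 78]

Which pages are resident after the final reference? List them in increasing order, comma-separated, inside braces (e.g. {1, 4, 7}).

{69, 78}

69 -> miss, frames [69]
33 -> miss, frames [69, 33]
69 -> hit
78 -> miss, evict 33, frames [69, 78]
69 -> hit
78 -> hit
69 -> hit
78 -> hit
33 -> miss, evict 78, frames [69, 33]
69 -> hit
33 -> hit
78 -> miss, evict 33, frames [69, 78]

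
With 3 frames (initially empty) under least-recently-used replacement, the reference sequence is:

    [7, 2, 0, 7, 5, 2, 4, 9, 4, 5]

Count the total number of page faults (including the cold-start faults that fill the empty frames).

7: miss, frames [7]
2: miss, frames [7, 2]
0: miss, frames [7, 2, 0]
7: hit
5: miss, evict 2, frames [0, 7, 5]
2: miss, evict 0, frames [7, 5, 2]
4: miss, evict 7, frames [5, 2, 4]
9: miss, evict 5, frames [2, 4, 9]
4: hit
5: miss, evict 2, frames [9, 4, 5]
Page faults: 8.

8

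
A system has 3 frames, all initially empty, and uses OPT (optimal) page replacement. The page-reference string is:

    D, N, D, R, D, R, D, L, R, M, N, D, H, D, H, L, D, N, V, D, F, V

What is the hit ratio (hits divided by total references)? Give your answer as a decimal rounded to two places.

0.55

D → fault, frames (D)
N → fault, frames (D N)
D → hit
R → fault, frames (D N R)
D → hit
R → hit
D → hit
L → fault, evict D, frames (N R L)
R → hit
M → fault, evict R, frames (N L M)
N → hit
D → fault, evict M, frames (N L D)
H → fault, evict N, frames (L D H)
D → hit
H → hit
L → hit
D → hit
N → fault, evict H, frames (L D N)
V → fault, evict N, frames (L D V)
D → hit
F → fault, evict D, frames (L V F)
V → hit
Hits: 12 of 22 references → 12/22 = 0.5455.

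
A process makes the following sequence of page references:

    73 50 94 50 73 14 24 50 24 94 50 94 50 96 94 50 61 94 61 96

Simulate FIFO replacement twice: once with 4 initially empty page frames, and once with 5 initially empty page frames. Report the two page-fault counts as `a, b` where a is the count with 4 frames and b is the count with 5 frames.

9, 7

4 frames: F F F . . F F . . . . . . F . F F F . . → 9 faults.
5 frames: F F F . . F F . . . . . . F . . F . . . → 7 faults.
7 < 9: adding a frame reduced faults, as is typical.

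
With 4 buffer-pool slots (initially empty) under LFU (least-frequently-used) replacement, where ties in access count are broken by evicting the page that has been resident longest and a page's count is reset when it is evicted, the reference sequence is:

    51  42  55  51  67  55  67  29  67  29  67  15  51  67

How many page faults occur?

51 → fault, frames {51}
42 → fault, frames {51,42}
55 → fault, frames {51,42,55}
51 → hit
67 → fault, frames {51,42,55,67}
55 → hit
67 → hit
29 → fault, evict 42, frames {51,55,67,29}
67 → hit
29 → hit
67 → hit
15 → fault, evict 51, frames {55,67,29,15}
51 → fault, evict 15, frames {55,67,29,51}
67 → hit
Page faults: 7.

7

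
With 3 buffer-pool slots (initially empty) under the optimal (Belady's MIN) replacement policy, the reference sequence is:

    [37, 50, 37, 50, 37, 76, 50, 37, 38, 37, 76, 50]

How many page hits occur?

37: fault, frames (37)
50: fault, frames (37 50)
37: hit
50: hit
37: hit
76: fault, frames (37 50 76)
50: hit
37: hit
38: fault, evict 50, frames (37 76 38)
37: hit
76: hit
50: fault, evict 38, frames (37 76 50)
Hits: 7.

7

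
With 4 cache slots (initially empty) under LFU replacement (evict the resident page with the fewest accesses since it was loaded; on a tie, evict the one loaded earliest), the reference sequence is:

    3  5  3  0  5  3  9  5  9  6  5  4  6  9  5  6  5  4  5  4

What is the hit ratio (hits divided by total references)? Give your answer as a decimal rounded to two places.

0.60

3: fault, frames {3}
5: fault, frames {3,5}
3: hit
0: fault, frames {3,5,0}
5: hit
3: hit
9: fault, frames {3,5,0,9}
5: hit
9: hit
6: fault, evict 0, frames {3,5,9,6}
5: hit
4: fault, evict 6, frames {3,5,9,4}
6: fault, evict 4, frames {3,5,9,6}
9: hit
5: hit
6: hit
5: hit
4: fault, evict 6, frames {3,5,9,4}
5: hit
4: hit
Hits: 12 of 20 references → 12/20 = 0.6000.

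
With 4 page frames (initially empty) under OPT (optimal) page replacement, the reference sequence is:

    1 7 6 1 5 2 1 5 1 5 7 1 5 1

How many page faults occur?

5

1 → fault, frames [1]
7 → fault, frames [1, 7]
6 → fault, frames [1, 7, 6]
1 → hit
5 → fault, frames [1, 7, 6, 5]
2 → fault, evict 6, frames [1, 7, 5, 2]
1 → hit
5 → hit
1 → hit
5 → hit
7 → hit
1 → hit
5 → hit
1 → hit
Page faults: 5.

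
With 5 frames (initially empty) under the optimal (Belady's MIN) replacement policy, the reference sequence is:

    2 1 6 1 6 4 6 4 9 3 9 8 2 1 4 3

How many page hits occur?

9

2 → fault, frames {2}
1 → fault, frames {2,1}
6 → fault, frames {2,1,6}
1 → hit
6 → hit
4 → fault, frames {2,1,6,4}
6 → hit
4 → hit
9 → fault, frames {2,1,6,4,9}
3 → fault, evict 6, frames {2,1,4,9,3}
9 → hit
8 → fault, evict 9, frames {2,1,4,3,8}
2 → hit
1 → hit
4 → hit
3 → hit
Hits: 9.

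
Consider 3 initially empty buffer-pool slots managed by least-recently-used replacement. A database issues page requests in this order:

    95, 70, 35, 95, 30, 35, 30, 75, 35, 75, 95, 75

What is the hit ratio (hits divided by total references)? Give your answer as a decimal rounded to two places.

0.50

95 -> miss, frames (95)
70 -> miss, frames (95 70)
35 -> miss, frames (95 70 35)
95 -> hit
30 -> miss, evict 70, frames (35 95 30)
35 -> hit
30 -> hit
75 -> miss, evict 95, frames (35 30 75)
35 -> hit
75 -> hit
95 -> miss, evict 30, frames (35 75 95)
75 -> hit
Hits: 6 of 12 references → 6/12 = 0.5000.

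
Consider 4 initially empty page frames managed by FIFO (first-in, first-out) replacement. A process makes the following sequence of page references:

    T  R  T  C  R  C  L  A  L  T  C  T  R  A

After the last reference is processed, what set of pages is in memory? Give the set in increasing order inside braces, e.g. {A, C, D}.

T -> fault, frames (T)
R -> fault, frames (T R)
T -> hit
C -> fault, frames (T R C)
R -> hit
C -> hit
L -> fault, frames (T R C L)
A -> fault, evict T, frames (R C L A)
L -> hit
T -> fault, evict R, frames (C L A T)
C -> hit
T -> hit
R -> fault, evict C, frames (L A T R)
A -> hit

{A, L, R, T}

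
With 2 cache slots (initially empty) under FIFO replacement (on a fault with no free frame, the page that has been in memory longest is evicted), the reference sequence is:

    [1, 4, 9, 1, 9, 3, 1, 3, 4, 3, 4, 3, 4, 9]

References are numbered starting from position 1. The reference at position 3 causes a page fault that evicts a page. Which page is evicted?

1

pos 1: 1 → miss, frames {1}
pos 2: 4 → miss, frames {1,4}
pos 3: 9 → miss, evict 1, frames {4,9}
At position 3, page 1 is evicted.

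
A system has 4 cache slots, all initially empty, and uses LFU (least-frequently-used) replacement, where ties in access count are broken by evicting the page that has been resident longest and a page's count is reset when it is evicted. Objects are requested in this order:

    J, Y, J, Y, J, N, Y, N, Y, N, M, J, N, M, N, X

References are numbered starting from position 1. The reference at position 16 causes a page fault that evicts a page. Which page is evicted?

M

pos 1: J: fault, frames (J)
pos 2: Y: fault, frames (J Y)
pos 3: J: hit
pos 4: Y: hit
pos 5: J: hit
pos 6: N: fault, frames (J Y N)
pos 7: Y: hit
pos 8: N: hit
pos 9: Y: hit
pos 10: N: hit
pos 11: M: fault, frames (J Y N M)
pos 12: J: hit
pos 13: N: hit
pos 14: M: hit
pos 15: N: hit
pos 16: X: fault, evict M, frames (J Y N X)
At position 16, page M is evicted.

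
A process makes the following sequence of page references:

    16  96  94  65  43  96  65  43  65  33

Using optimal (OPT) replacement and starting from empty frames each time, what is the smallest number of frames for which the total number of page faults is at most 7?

f=1: 10 faults
f=2: 7 faults
f=3: 6 faults
f=4: 6 faults
f=5: 6 faults
f=6: 6 faults
Smallest f with faults ≤ 7 is 2.

2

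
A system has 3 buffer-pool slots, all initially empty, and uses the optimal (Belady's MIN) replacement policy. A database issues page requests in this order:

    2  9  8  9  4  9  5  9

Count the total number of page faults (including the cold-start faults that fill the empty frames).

2 → fault, frames {2}
9 → fault, frames {2,9}
8 → fault, frames {2,9,8}
9 → hit
4 → fault, evict 8, frames {2,9,4}
9 → hit
5 → fault, evict 4, frames {2,9,5}
9 → hit
Page faults: 5.

5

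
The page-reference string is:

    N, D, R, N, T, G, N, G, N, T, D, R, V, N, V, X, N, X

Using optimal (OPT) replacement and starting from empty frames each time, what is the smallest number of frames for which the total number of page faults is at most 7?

5

f=1: 18 faults
f=2: 10 faults
f=3: 9 faults
f=4: 8 faults
f=5: 7 faults
f=6: 7 faults
f=7: 7 faults
Smallest f with faults ≤ 7 is 5.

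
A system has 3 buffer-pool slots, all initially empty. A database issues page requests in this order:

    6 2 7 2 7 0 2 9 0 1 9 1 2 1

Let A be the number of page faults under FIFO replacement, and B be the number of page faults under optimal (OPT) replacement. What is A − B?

1

Under FIFO: F F F . . F . F . F . . F . → 7 faults.
Under OPT: F F F . . F . F . F . . . . → 6 faults.
A − B = 7 − 6 = 1.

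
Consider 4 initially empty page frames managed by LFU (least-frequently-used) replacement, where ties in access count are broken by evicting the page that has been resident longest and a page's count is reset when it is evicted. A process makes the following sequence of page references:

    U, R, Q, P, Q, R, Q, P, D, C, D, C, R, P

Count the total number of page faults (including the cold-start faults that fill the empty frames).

U -> fault, frames (U)
R -> fault, frames (U R)
Q -> fault, frames (U R Q)
P -> fault, frames (U R Q P)
Q -> hit
R -> hit
Q -> hit
P -> hit
D -> fault, evict U, frames (R Q P D)
C -> fault, evict D, frames (R Q P C)
D -> fault, evict C, frames (R Q P D)
C -> fault, evict D, frames (R Q P C)
R -> hit
P -> hit
Page faults: 8.

8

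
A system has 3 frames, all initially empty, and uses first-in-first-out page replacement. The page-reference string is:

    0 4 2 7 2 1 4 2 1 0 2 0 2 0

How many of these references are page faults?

0: miss, frames [0]
4: miss, frames [0, 4]
2: miss, frames [0, 4, 2]
7: miss, evict 0, frames [4, 2, 7]
2: hit
1: miss, evict 4, frames [2, 7, 1]
4: miss, evict 2, frames [7, 1, 4]
2: miss, evict 7, frames [1, 4, 2]
1: hit
0: miss, evict 1, frames [4, 2, 0]
2: hit
0: hit
2: hit
0: hit
Page faults: 8.

8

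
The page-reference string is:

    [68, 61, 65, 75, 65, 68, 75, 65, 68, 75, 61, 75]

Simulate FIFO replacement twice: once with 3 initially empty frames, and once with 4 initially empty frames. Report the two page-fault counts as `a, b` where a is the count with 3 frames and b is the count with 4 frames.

6, 4

3 frames: F F F F . F . . . . F . → 6 faults.
4 frames: F F F F . . . . . . . . → 4 faults.
4 < 6: adding a frame reduced faults, as is typical.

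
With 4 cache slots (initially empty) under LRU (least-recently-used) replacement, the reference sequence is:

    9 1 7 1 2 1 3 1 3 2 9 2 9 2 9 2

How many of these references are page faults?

6

9 -> miss, frames (9)
1 -> miss, frames (9 1)
7 -> miss, frames (9 1 7)
1 -> hit
2 -> miss, frames (9 7 1 2)
1 -> hit
3 -> miss, evict 9, frames (7 2 1 3)
1 -> hit
3 -> hit
2 -> hit
9 -> miss, evict 7, frames (1 3 2 9)
2 -> hit
9 -> hit
2 -> hit
9 -> hit
2 -> hit
Page faults: 6.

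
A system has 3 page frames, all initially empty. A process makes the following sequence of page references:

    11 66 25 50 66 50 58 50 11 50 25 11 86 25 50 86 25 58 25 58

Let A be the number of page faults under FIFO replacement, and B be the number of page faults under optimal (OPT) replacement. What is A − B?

Under FIFO: F F F F . . F . F . F . F . F . . F F . → 11 faults.
Under OPT: F F F F . . F . . . F . F . . . . F . . → 8 faults.
A − B = 11 − 8 = 3.

3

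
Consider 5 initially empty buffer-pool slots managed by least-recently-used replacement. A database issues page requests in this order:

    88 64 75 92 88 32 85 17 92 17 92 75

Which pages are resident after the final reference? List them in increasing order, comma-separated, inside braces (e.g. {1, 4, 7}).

88 → fault, frames {88}
64 → fault, frames {88,64}
75 → fault, frames {88,64,75}
92 → fault, frames {88,64,75,92}
88 → hit
32 → fault, frames {64,75,92,88,32}
85 → fault, evict 64, frames {75,92,88,32,85}
17 → fault, evict 75, frames {92,88,32,85,17}
92 → hit
17 → hit
92 → hit
75 → fault, evict 88, frames {32,85,17,92,75}

{17, 32, 75, 85, 92}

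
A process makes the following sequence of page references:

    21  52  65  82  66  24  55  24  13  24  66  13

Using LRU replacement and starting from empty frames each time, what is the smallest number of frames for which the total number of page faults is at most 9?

f=1: 12 faults
f=2: 10 faults
f=3: 9 faults
f=4: 8 faults
f=5: 8 faults
f=6: 8 faults
f=7: 8 faults
f=8: 8 faults
Smallest f with faults ≤ 9 is 3.

3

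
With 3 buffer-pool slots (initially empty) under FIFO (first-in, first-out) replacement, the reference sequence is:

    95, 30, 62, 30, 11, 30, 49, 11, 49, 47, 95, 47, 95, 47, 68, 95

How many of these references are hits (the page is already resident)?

8

95: fault, frames {95}
30: fault, frames {95,30}
62: fault, frames {95,30,62}
30: hit
11: fault, evict 95, frames {30,62,11}
30: hit
49: fault, evict 30, frames {62,11,49}
11: hit
49: hit
47: fault, evict 62, frames {11,49,47}
95: fault, evict 11, frames {49,47,95}
47: hit
95: hit
47: hit
68: fault, evict 49, frames {47,95,68}
95: hit
Hits: 8.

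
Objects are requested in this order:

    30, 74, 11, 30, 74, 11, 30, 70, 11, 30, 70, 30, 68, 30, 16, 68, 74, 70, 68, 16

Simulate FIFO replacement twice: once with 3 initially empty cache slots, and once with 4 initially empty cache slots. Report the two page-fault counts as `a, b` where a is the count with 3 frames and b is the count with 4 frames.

3 frames: F F F . . . . F . F . . F . F . F F F F → 11 faults.
4 frames: F F F . . . . F . . . . F F F . F F F . → 10 faults.
10 < 11: adding a frame reduced faults, as is typical.

11, 10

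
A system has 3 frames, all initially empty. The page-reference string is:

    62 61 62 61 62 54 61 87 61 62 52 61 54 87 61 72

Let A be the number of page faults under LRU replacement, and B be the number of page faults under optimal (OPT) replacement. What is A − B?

Under LRU: F F . . . F . F . F F . F F . F → 9 faults.
Under OPT: F F . . . F . F . . F . F . . F → 7 faults.
A − B = 9 − 7 = 2.

2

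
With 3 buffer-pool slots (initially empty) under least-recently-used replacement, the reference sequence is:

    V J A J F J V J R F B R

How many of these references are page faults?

V → fault, frames {V}
J → fault, frames {V,J}
A → fault, frames {V,J,A}
J → hit
F → fault, evict V, frames {A,J,F}
J → hit
V → fault, evict A, frames {F,J,V}
J → hit
R → fault, evict F, frames {V,J,R}
F → fault, evict V, frames {J,R,F}
B → fault, evict J, frames {R,F,B}
R → hit
Page faults: 8.

8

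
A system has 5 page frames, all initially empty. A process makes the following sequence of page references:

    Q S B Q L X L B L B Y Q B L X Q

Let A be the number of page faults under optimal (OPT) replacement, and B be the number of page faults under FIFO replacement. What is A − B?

Under OPT: F F F . F F . . . . F . . . . . → 6 faults.
Under FIFO: F F F . F F . . . . F F . . . . → 7 faults.
A − B = 6 − 7 = -1.

-1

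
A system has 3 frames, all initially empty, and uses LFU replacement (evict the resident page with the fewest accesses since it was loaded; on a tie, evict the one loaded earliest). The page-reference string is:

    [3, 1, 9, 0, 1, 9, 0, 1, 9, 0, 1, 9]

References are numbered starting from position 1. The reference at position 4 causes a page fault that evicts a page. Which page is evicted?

pos 1: 3 -> fault, frames (3)
pos 2: 1 -> fault, frames (3 1)
pos 3: 9 -> fault, frames (3 1 9)
pos 4: 0 -> fault, evict 3, frames (1 9 0)
At position 4, page 3 is evicted.

3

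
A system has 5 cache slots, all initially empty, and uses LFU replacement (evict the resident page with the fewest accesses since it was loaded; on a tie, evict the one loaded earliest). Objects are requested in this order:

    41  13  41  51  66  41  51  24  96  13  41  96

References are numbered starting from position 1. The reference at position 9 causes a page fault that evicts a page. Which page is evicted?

pos 1: 41 → fault, frames [41]
pos 2: 13 → fault, frames [41, 13]
pos 3: 41 → hit
pos 4: 51 → fault, frames [41, 13, 51]
pos 5: 66 → fault, frames [41, 13, 51, 66]
pos 6: 41 → hit
pos 7: 51 → hit
pos 8: 24 → fault, frames [41, 13, 51, 66, 24]
pos 9: 96 → fault, evict 13, frames [41, 51, 66, 24, 96]
At position 9, page 13 is evicted.

13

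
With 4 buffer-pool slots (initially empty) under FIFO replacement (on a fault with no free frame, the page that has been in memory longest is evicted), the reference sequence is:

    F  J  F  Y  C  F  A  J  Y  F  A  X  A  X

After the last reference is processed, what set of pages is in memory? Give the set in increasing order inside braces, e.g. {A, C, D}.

{A, C, F, X}

F → miss, frames (F)
J → miss, frames (F J)
F → hit
Y → miss, frames (F J Y)
C → miss, frames (F J Y C)
F → hit
A → miss, evict F, frames (J Y C A)
J → hit
Y → hit
F → miss, evict J, frames (Y C A F)
A → hit
X → miss, evict Y, frames (C A F X)
A → hit
X → hit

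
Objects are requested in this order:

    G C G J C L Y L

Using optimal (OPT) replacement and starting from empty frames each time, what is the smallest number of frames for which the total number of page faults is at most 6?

2

f=1: 8 faults
f=2: 5 faults
f=3: 5 faults
f=4: 5 faults
f=5: 5 faults
Smallest f with faults ≤ 6 is 2.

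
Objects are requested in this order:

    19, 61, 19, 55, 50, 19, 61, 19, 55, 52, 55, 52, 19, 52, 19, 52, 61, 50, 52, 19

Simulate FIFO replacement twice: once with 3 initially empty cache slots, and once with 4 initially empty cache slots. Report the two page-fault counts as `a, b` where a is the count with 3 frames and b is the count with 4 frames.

13, 7

3 frames: F F . F F F F . F F . . F . . . F F F F → 13 faults.
4 frames: F F . F F . . . . F . . F . . . F . . . → 7 faults.
7 < 13: adding a frame reduced faults, as is typical.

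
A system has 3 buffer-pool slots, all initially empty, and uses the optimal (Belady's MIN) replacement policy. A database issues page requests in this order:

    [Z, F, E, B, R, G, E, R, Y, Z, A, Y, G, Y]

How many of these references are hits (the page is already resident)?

5

Z -> fault, frames (Z)
F -> fault, frames (Z F)
E -> fault, frames (Z F E)
B -> fault, evict F, frames (Z E B)
R -> fault, evict B, frames (Z E R)
G -> fault, evict Z, frames (E R G)
E -> hit
R -> hit
Y -> fault, evict R, frames (E G Y)
Z -> fault, evict E, frames (G Y Z)
A -> fault, evict Z, frames (G Y A)
Y -> hit
G -> hit
Y -> hit
Hits: 5.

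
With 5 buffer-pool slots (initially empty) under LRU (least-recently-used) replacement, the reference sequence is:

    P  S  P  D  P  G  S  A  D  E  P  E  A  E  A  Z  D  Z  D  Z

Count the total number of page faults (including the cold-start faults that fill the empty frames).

8

P -> fault, frames (P)
S -> fault, frames (P S)
P -> hit
D -> fault, frames (S P D)
P -> hit
G -> fault, frames (S D P G)
S -> hit
A -> fault, frames (D P G S A)
D -> hit
E -> fault, evict P, frames (G S A D E)
P -> fault, evict G, frames (S A D E P)
E -> hit
A -> hit
E -> hit
A -> hit
Z -> fault, evict S, frames (D P E A Z)
D -> hit
Z -> hit
D -> hit
Z -> hit
Page faults: 8.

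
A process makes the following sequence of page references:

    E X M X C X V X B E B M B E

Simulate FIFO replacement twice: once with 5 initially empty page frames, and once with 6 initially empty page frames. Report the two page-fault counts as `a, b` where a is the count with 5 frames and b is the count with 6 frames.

5 frames: F F F . F . F . F F . . . . → 7 faults.
6 frames: F F F . F . F . F . . . . . → 6 faults.
6 < 7: adding a frame reduced faults, as is typical.

7, 6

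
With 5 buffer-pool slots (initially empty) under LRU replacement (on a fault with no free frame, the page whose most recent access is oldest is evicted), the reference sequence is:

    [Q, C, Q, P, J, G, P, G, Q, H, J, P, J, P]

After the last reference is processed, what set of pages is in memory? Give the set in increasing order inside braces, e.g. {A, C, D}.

{G, H, J, P, Q}

Q → miss, frames (Q)
C → miss, frames (Q C)
Q → hit
P → miss, frames (C Q P)
J → miss, frames (C Q P J)
G → miss, frames (C Q P J G)
P → hit
G → hit
Q → hit
H → miss, evict C, frames (J P G Q H)
J → hit
P → hit
J → hit
P → hit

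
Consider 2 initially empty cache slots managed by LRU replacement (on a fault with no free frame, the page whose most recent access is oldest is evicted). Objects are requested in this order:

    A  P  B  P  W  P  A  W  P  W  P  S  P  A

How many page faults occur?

A -> miss, frames (A)
P -> miss, frames (A P)
B -> miss, evict A, frames (P B)
P -> hit
W -> miss, evict B, frames (P W)
P -> hit
A -> miss, evict W, frames (P A)
W -> miss, evict P, frames (A W)
P -> miss, evict A, frames (W P)
W -> hit
P -> hit
S -> miss, evict W, frames (P S)
P -> hit
A -> miss, evict S, frames (P A)
Page faults: 9.

9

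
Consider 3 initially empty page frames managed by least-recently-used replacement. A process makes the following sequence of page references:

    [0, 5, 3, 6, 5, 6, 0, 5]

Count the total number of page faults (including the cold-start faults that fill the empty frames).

0 -> fault, frames {0}
5 -> fault, frames {0,5}
3 -> fault, frames {0,5,3}
6 -> fault, evict 0, frames {5,3,6}
5 -> hit
6 -> hit
0 -> fault, evict 3, frames {5,6,0}
5 -> hit
Page faults: 5.

5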